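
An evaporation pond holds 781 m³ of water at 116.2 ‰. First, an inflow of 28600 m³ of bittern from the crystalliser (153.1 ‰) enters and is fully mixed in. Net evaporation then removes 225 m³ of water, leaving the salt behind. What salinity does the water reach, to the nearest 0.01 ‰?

After mixing: salt = 781×116.2 + 28,600×153.1 = 4,469,412.2; volume = 29,381 m³
After evaporation: salt unchanged = 4,469,412.2; volume = 29,381 − 225 = 29,156 m³
S = 4,469,412.2 / 29,156 = 153.2931 ‰

153.29 ‰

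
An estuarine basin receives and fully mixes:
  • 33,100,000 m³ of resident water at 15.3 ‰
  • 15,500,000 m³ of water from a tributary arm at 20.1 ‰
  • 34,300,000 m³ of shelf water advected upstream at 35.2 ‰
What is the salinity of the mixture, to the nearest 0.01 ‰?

24.43 ‰

Weighted by volume,
salt = 33,100,000×15.3 + 15,500,000×20.1 + 34,300,000×35.2 = 506,430,000 + 311,550,000 + 1,207,360,000 = 2,025,340,000
volume = 33,100,000 + 15,500,000 + 34,300,000 = 82,900,000 m³
S = 2,025,340,000 / 82,900,000 = 24.4311 ‰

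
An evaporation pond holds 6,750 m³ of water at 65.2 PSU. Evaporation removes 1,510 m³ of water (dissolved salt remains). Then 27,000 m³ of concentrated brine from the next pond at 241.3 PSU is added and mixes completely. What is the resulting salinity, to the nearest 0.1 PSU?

After evaporation: salt = 6,750×65.2 = 440,100; volume = 6,750 − 1,510 = 5,240 m³
After mixing: salt = 440,100 + 27,000×241.3 = 6,955,200; volume = 5,240 + 27,000 = 32,240 m³
S = 6,955,200 / 32,240 = 215.732 PSU

215.7 PSU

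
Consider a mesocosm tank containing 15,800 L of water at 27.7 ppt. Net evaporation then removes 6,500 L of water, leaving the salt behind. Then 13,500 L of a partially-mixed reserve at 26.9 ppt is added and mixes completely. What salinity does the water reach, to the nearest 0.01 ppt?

After evaporation: salt = 15,800×27.7 = 437,660; volume = 15,800 − 6,500 = 9,300 L
After mixing: salt = 437,660 + 13,500×26.9 = 800,810; volume = 9,300 + 13,500 = 22,800 L
S = 800,810 / 22,800 = 35.1232 ppt

35.12 ppt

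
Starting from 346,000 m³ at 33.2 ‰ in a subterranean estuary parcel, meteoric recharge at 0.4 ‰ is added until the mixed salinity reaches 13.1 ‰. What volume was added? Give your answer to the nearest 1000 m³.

548000 m³

Salt balance: 346,000×33.2 + V×0.4 = (346,000+V)×13.1
11,487,200 + 0.4V = 4,532,600 + 13.1V
6,954,600 = 12.7V
V = 547,606.3 m³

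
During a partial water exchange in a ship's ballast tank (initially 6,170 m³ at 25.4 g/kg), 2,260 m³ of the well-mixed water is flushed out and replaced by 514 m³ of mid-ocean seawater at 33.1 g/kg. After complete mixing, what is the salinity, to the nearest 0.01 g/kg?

26.29 g/kg

Remaining after removal: 3,910 m³ at 25.4 g/kg (salt = 99,314)
After addition: salt = 99,314 + 514×33.1 = 116,327.4; volume = 4,424 m³
S = 116,327.4 / 4,424 = 26.2946 g/kg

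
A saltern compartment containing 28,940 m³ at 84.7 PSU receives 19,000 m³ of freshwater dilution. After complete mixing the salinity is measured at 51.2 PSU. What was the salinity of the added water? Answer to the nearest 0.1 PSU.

0.2 PSU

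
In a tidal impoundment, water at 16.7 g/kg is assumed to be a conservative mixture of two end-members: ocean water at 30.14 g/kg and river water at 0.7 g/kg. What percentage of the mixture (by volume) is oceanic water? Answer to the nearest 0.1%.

54.3%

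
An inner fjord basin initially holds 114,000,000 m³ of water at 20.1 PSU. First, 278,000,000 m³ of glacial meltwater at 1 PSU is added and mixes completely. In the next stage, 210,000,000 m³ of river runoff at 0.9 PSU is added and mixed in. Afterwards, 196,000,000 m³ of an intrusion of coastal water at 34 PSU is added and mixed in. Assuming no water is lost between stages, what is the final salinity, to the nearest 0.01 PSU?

11.81 PSU

Salt balance:
Initial salt = 114,000,000×20.1 = 2,291,400,000
After stage 1: salt = 2,291,400,000 + 278,000,000×1 = 2,569,400,000; volume = 392,000,000 m³; S = 6.555 PSU
After stage 2: salt = 2,569,400,000 + 210,000,000×0.9 = 2,758,400,000; volume = 602,000,000 m³; S = 4.582 PSU
After stage 3: salt = 2,758,400,000 + 196,000,000×34 = 9,422,400,000; volume = 798,000,000 m³
S = 9,422,400,000 / 798,000,000 = 11.8075 PSU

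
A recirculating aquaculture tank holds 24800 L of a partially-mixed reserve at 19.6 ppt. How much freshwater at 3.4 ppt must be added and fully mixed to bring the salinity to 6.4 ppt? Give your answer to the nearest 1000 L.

109000 L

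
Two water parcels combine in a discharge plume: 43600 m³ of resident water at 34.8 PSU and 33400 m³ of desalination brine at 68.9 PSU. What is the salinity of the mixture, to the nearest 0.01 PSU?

49.59 PSU

Total salt / total volume:
salt = 43,600×34.8 + 33,400×68.9 = 1,517,280 + 2,301,260 = 3,818,540
volume = 43,600 + 33,400 = 77,000 m³
S = 3,818,540 / 77,000 = 49.5914 PSU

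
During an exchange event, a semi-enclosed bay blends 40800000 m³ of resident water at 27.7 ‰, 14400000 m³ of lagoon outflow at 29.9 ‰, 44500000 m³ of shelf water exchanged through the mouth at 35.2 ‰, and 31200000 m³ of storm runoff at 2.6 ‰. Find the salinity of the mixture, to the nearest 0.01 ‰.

Weighted by volume,
salt = 40,800,000×27.7 + 14,400,000×29.9 + 44,500,000×35.2 + 31,200,000×2.6 = 1,130,160,000 + 430,560,000 + 1,566,400,000 + 81,120,000 = 3,208,240,000
volume = 40,800,000 + 14,400,000 + 44,500,000 + 31,200,000 = 130,900,000 m³
S = 3,208,240,000 / 130,900,000 = 24.5091 ‰

24.51 ‰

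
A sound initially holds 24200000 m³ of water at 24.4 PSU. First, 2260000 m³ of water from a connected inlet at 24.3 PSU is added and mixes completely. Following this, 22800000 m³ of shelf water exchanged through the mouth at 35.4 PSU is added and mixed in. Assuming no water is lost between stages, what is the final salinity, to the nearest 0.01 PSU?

29.49 PSU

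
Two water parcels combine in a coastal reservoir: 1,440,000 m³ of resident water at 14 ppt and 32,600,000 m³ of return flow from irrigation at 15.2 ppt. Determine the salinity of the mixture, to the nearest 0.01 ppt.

Mass of salt is conserved:
salt = 1,440,000×14 + 32,600,000×15.2 = 20,160,000 + 495,520,000 = 515,680,000
volume = 1,440,000 + 32,600,000 = 34,040,000 m³
S = 515,680,000 / 34,040,000 = 15.1492 ppt

15.15 ppt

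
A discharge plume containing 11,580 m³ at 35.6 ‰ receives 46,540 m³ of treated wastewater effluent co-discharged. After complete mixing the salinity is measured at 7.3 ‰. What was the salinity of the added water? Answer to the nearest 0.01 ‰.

Salt balance: 11,580×35.6 + 46,540×S = 58,120×7.3
412,248 + 46,540·S = 424,276
S = (424,276 − 412,248) / 46,540 = 0.2584 ‰

0.26 ‰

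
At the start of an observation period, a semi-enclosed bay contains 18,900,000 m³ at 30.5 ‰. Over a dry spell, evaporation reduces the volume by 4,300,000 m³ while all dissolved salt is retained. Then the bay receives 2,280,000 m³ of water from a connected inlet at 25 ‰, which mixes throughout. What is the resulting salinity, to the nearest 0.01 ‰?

37.53 ‰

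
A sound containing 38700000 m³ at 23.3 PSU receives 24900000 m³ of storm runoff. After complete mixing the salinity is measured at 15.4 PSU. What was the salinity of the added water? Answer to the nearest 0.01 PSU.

3.12 PSU

Salt balance: 38,700,000×23.3 + 24,900,000×S = 63,600,000×15.4
901,710,000 + 24,900,000·S = 979,440,000
S = (979,440,000 − 901,710,000) / 24,900,000 = 3.1217 PSU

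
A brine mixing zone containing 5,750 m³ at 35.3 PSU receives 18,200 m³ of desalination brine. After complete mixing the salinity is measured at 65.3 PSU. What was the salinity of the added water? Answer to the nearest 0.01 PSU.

74.78 PSU

Salt balance: 5,750×35.3 + 18,200×S = 23,950×65.3
202,975 + 18,200·S = 1,563,935
S = (1,563,935 − 202,975) / 18,200 = 74.778 PSU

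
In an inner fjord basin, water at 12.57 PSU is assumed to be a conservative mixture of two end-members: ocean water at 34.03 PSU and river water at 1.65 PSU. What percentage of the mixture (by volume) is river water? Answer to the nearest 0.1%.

66.3%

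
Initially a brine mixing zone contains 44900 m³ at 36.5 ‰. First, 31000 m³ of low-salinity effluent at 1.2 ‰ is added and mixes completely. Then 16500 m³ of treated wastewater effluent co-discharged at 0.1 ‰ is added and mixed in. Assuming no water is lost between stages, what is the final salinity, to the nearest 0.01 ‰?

Salt balance:
Initial salt = 44,900×36.5 = 1,638,850
After stage 1: salt = 1,638,850 + 31,000×1.2 = 1,676,050; volume = 75,900 m³; S = 22.082 ‰
After stage 2: salt = 1,676,050 + 16,500×0.1 = 1,677,700; volume = 92,400 m³
S = 1,677,700 / 92,400 = 18.1569 ‰

18.16 ‰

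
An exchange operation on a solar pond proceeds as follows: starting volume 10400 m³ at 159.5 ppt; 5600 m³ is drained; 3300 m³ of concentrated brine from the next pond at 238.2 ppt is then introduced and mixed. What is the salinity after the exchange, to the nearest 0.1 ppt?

191.6 ppt

Remaining after removal: 4,800 m³ at 159.5 ppt (salt = 765,600)
After addition: salt = 765,600 + 3,300×238.2 = 1,551,660; volume = 8,100 m³
S = 1,551,660 / 8,100 = 191.563 ppt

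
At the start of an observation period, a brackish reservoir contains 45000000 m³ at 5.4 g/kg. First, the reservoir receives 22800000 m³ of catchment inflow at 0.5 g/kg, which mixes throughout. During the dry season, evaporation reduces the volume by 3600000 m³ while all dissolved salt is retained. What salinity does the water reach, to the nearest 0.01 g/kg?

After mixing: salt = 45,000,000×5.4 + 22,800,000×0.5 = 254,400,000; volume = 67,800,000 m³
After evaporation: salt unchanged = 254,400,000; volume = 67,800,000 − 3,600,000 = 64,200,000 m³
S = 254,400,000 / 64,200,000 = 3.9626 g/kg

3.96 g/kg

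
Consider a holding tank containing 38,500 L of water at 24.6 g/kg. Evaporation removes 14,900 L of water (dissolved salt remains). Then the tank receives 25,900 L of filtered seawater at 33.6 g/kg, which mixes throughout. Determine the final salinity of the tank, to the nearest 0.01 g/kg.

36.71 g/kg

After evaporation: salt = 38,500×24.6 = 947,100; volume = 38,500 − 14,900 = 23,600 L
After mixing: salt = 947,100 + 25,900×33.6 = 1,817,340; volume = 23,600 + 25,900 = 49,500 L
S = 1,817,340 / 49,500 = 36.7139 g/kg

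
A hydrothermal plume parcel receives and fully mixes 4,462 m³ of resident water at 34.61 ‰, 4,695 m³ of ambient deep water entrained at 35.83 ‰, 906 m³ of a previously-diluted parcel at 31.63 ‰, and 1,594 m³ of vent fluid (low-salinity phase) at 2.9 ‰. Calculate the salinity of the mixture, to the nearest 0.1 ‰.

30.5 ‰

Conserving salt mass:
salt = 4,462×34.61 + 4,695×35.83 + 906×31.63 + 1,594×2.9 = 154,429.82 + 168,221.85 + 28,656.78 + 4,622.6 = 355,931.05
volume = 4,462 + 4,695 + 906 + 1,594 = 11,657 m³
S = 355,931.05 / 11,657 = 30.534 ‰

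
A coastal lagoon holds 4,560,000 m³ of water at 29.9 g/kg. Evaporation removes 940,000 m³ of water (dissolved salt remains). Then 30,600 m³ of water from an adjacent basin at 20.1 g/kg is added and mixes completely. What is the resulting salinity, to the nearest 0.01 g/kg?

37.52 g/kg

After evaporation: salt = 4,560,000×29.9 = 136,344,000; volume = 4,560,000 − 940,000 = 3,620,000 m³
After mixing: salt = 136,344,000 + 30,600×20.1 = 136,959,060; volume = 3,620,000 + 30,600 = 3,650,600 m³
S = 136,959,060 / 3,650,600 = 37.5169 g/kg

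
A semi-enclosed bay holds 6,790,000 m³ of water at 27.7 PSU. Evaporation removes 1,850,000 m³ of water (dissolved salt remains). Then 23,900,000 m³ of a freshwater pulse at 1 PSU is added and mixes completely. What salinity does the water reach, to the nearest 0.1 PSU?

After evaporation: salt = 6,790,000×27.7 = 188,083,000; volume = 6,790,000 − 1,850,000 = 4,940,000 m³
After mixing: salt = 188,083,000 + 23,900,000×1 = 211,983,000; volume = 4,940,000 + 23,900,000 = 28,840,000 m³
S = 211,983,000 / 28,840,000 = 7.3503 PSU

7.4 PSU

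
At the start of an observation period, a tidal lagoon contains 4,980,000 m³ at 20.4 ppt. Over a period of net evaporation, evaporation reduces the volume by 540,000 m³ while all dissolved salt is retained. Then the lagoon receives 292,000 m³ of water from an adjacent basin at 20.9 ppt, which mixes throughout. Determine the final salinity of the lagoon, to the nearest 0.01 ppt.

22.76 ppt

After evaporation: salt = 4,980,000×20.4 = 101,592,000; volume = 4,980,000 − 540,000 = 4,440,000 m³
After mixing: salt = 101,592,000 + 292,000×20.9 = 107,694,800; volume = 4,440,000 + 292,000 = 4,732,000 m³
S = 107,694,800 / 4,732,000 = 22.7588 ppt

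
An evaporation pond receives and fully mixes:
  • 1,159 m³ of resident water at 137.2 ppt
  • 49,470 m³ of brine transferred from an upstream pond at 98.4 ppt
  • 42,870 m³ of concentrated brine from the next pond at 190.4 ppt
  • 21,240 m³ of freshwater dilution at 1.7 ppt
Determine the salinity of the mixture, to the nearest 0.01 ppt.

115.27 ppt

Salt balance:
salt = 1,159×137.2 + 49,470×98.4 + 42,870×190.4 + 21,240×1.7 = 159,014.8 + 4,867,848 + 8,162,448 + 36,108 = 13,225,418.8
volume = 1,159 + 49,470 + 42,870 + 21,240 = 114,739 m³
S = 13,225,418.8 / 114,739 = 115.2652 ppt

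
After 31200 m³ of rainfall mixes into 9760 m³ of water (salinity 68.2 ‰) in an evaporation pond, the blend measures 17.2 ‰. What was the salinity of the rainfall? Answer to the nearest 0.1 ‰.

1.2 ‰

Salt balance: 9,760×68.2 + 31,200×S = 40,960×17.2
665,632 + 31,200·S = 704,512
S = (704,512 − 665,632) / 31,200 = 1.2462 ‰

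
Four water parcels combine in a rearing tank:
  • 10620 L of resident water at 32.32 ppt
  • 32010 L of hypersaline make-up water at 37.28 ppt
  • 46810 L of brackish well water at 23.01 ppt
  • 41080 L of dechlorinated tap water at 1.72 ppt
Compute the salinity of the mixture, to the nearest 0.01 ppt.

20.57 ppt

By conservation of dissolved salt,
salt = 10,620×32.32 + 32,010×37.28 + 46,810×23.01 + 41,080×1.72 = 343,238.4 + 1,193,332.8 + 1,077,098.1 + 70,657.6 = 2,684,326.9
volume = 10,620 + 32,010 + 46,810 + 41,080 = 130,520 L
S = 2,684,326.9 / 130,520 = 20.5664 ppt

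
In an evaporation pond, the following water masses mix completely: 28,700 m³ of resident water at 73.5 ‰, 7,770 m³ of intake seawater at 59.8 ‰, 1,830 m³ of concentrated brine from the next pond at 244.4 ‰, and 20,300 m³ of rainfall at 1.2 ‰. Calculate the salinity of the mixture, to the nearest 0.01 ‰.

51.97 ‰

Conserving salt mass:
salt = 28,700×73.5 + 7,770×59.8 + 1,830×244.4 + 20,300×1.2 = 2,109,450 + 464,646 + 447,252 + 24,360 = 3,045,708
volume = 28,700 + 7,770 + 1,830 + 20,300 = 58,600 m³
S = 3,045,708 / 58,600 = 51.9745 ‰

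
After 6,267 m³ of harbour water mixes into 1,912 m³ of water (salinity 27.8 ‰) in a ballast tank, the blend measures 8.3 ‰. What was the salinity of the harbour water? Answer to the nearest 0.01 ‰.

2.35 ‰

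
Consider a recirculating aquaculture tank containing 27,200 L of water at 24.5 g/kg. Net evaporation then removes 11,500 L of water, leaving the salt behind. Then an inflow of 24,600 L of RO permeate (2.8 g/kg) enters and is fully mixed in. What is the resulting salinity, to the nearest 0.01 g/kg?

18.25 g/kg

After evaporation: salt = 27,200×24.5 = 666,400; volume = 27,200 − 11,500 = 15,700 L
After mixing: salt = 666,400 + 24,600×2.8 = 735,280; volume = 15,700 + 24,600 = 40,300 L
S = 735,280 / 40,300 = 18.2452 g/kg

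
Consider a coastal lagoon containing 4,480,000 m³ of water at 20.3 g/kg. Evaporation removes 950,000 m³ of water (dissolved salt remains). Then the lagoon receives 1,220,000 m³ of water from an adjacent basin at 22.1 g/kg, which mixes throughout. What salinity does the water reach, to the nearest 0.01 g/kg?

24.82 g/kg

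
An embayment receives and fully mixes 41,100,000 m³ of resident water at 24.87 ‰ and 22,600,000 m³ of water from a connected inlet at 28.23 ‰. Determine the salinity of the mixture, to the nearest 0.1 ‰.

26.1 ‰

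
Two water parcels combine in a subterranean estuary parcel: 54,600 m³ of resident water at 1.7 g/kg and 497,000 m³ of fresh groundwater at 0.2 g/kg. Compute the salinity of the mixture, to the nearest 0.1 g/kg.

0.3 g/kg

Conserving salt mass:
salt = 54,600×1.7 + 497,000×0.2 = 92,820 + 99,400 = 192,220
volume = 54,600 + 497,000 = 551,600 m³
S = 192,220 / 551,600 = 0.348 g/kg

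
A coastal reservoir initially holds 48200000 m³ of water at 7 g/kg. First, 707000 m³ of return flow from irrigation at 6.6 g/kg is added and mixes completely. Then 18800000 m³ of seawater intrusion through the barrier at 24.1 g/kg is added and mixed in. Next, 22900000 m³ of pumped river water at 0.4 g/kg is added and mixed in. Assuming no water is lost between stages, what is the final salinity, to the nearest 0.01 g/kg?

8.88 g/kg

Salt balance:
Initial salt = 48,200,000×7 = 337,400,000
After stage 1: salt = 337,400,000 + 707,000×6.6 = 342,066,200; volume = 48,907,000 m³; S = 6.994 g/kg
After stage 2: salt = 342,066,200 + 18,800,000×24.1 = 795,146,200; volume = 67,707,000 m³; S = 11.744 g/kg
After stage 3: salt = 795,146,200 + 22,900,000×0.4 = 804,306,200; volume = 90,607,000 m³
S = 804,306,200 / 90,607,000 = 8.8769 g/kg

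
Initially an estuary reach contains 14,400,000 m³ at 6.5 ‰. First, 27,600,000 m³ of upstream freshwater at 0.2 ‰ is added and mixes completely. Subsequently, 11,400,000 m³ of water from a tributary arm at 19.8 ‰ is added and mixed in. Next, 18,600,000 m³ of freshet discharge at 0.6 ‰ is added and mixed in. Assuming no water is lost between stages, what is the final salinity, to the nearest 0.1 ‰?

4.7 ‰

Conserving salt mass:
Initial salt = 14,400,000×6.5 = 93,600,000
After stage 1: salt = 93,600,000 + 27,600,000×0.2 = 99,120,000; volume = 42,000,000 m³; S = 2.36 ‰
After stage 2: salt = 99,120,000 + 11,400,000×19.8 = 324,840,000; volume = 53,400,000 m³; S = 6.083 ‰
After stage 3: salt = 324,840,000 + 18,600,000×0.6 = 336,000,000; volume = 72,000,000 m³
S = 336,000,000 / 72,000,000 = 4.6667 ‰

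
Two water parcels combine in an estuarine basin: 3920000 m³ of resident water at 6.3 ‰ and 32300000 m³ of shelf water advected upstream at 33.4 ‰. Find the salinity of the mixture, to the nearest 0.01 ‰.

Salt balance:
salt = 3,920,000×6.3 + 32,300,000×33.4 = 24,696,000 + 1,078,820,000 = 1,103,516,000
volume = 3,920,000 + 32,300,000 = 36,220,000 m³
S = 1,103,516,000 / 36,220,000 = 30.467 ‰

30.47 ‰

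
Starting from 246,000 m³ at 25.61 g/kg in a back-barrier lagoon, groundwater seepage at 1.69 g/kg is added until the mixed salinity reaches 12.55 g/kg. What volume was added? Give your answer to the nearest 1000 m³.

Salt balance: 246,000×25.61 + V×1.69 = (246,000+V)×12.55
6,300,060 + 1.69V = 3,087,300 + 12.55V
3,212,760 = 10.86V
V = 295,834.25 m³

296000 m³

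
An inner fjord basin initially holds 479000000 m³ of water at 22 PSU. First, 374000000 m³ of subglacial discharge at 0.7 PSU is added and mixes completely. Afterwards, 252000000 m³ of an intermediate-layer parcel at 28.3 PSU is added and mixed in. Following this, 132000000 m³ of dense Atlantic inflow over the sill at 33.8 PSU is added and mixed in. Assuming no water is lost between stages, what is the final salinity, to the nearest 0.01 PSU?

Salt balance:
Initial salt = 479,000,000×22 = 10,538,000,000
After stage 1: salt = 10,538,000,000 + 374,000,000×0.7 = 10,799,800,000; volume = 853,000,000 m³; S = 12.661 PSU
After stage 2: salt = 10,799,800,000 + 252,000,000×28.3 = 17,931,400,000; volume = 1,105,000,000 m³; S = 16.228 PSU
After stage 3: salt = 17,931,400,000 + 132,000,000×33.8 = 22,393,000,000; volume = 1,237,000,000 m³
S = 22,393,000,000 / 1,237,000,000 = 18.1027 PSU

18.10 PSU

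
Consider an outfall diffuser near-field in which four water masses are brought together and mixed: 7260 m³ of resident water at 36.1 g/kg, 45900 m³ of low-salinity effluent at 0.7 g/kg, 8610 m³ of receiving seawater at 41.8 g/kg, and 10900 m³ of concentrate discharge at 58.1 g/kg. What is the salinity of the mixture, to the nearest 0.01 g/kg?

17.72 g/kg

Salt balance:
salt = 7,260×36.1 + 45,900×0.7 + 8,610×41.8 + 10,900×58.1 = 262,086 + 32,130 + 359,898 + 633,290 = 1,287,404
volume = 7,260 + 45,900 + 8,610 + 10,900 = 72,670 m³
S = 1,287,404 / 72,670 = 17.7158 g/kg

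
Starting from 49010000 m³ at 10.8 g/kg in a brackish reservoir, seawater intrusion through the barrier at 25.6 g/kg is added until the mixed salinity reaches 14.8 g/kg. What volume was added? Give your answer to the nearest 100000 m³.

18200000 m³

Salt balance: 49,010,000×10.8 + V×25.6 = (49,010,000+V)×14.8
529,308,000 + 25.6V = 725,348,000 + 14.8V
196,040,000 = 10.8V
V = 18,151,851.85 m³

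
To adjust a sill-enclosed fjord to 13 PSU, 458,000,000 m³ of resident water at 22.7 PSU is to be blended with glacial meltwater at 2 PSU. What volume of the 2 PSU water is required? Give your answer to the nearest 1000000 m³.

Salt balance: 458,000,000×22.7 + V×2 = (458,000,000+V)×13
10,396,600,000 + 2V = 5,954,000,000 + 13V
4,442,600,000 = 11V
V = 403,872,727.27 m³

404000000 m³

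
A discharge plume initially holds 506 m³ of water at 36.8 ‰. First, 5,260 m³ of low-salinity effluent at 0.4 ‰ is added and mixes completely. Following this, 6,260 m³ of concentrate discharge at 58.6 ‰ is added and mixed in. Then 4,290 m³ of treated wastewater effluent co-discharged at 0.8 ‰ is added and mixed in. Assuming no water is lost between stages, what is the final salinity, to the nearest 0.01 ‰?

Conserving salt mass:
Initial salt = 506×36.8 = 18,620.8
After stage 1: salt = 18,620.8 + 5,260×0.4 = 20,724.8; volume = 5,766 m³; S = 3.594 ‰
After stage 2: salt = 20,724.8 + 6,260×58.6 = 387,560.8; volume = 12,026 m³; S = 32.227 ‰
After stage 3: salt = 387,560.8 + 4,290×0.8 = 390,992.8; volume = 16,316 m³
S = 390,992.8 / 16,316 = 23.9638 ‰

23.96 ‰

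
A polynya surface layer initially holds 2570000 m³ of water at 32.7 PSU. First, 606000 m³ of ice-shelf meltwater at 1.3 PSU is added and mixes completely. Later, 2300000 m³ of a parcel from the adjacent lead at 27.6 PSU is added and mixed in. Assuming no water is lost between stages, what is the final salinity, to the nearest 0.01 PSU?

27.08 PSU

Mass of salt is conserved:
Initial salt = 2,570,000×32.7 = 84,039,000
After stage 1: salt = 84,039,000 + 606,000×1.3 = 84,826,800; volume = 3,176,000 m³; S = 26.709 PSU
After stage 2: salt = 84,826,800 + 2,300,000×27.6 = 148,306,800; volume = 5,476,000 m³
S = 148,306,800 / 5,476,000 = 27.0831 PSU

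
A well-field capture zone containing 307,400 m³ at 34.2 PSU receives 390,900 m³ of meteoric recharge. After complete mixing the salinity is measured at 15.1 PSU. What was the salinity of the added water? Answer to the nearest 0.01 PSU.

0.08 PSU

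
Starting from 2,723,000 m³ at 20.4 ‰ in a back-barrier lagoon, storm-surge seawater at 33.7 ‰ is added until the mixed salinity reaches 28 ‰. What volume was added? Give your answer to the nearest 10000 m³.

3630000 m³

Salt balance: 2,723,000×20.4 + V×33.7 = (2,723,000+V)×28
55,549,200 + 33.7V = 76,244,000 + 28V
20,694,800 = 5.7V
V = 3,630,666.67 m³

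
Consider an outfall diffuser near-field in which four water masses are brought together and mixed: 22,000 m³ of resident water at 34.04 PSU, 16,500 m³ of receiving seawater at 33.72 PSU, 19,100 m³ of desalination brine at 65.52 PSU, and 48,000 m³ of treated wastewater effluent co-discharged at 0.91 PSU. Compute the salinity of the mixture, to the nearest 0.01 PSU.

Conserving salt mass:
salt = 22,000×34.04 + 16,500×33.72 + 19,100×65.52 + 48,000×0.91 = 748,880 + 556,380 + 1,251,432 + 43,680 = 2,600,372
volume = 22,000 + 16,500 + 19,100 + 48,000 = 105,600 m³
S = 2,600,372 / 105,600 = 24.6247 PSU

24.62 PSU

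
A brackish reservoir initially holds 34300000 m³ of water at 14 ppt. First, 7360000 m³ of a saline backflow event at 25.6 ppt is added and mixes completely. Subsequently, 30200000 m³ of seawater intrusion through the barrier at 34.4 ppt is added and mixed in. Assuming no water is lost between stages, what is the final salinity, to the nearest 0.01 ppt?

23.76 ppt

Weighted by volume,
Initial salt = 34,300,000×14 = 480,200,000
After stage 1: salt = 480,200,000 + 7,360,000×25.6 = 668,616,000; volume = 41,660,000 m³; S = 16.049 ppt
After stage 2: salt = 668,616,000 + 30,200,000×34.4 = 1,707,496,000; volume = 71,860,000 m³
S = 1,707,496,000 / 71,860,000 = 23.7614 ppt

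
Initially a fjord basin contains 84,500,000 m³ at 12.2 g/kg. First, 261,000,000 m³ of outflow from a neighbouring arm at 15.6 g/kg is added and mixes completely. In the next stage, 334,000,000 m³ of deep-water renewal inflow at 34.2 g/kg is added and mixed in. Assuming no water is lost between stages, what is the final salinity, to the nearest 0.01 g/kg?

24.32 g/kg

Total salt / total volume:
Initial salt = 84,500,000×12.2 = 1,030,900,000
After stage 1: salt = 1,030,900,000 + 261,000,000×15.6 = 5,102,500,000; volume = 345,500,000 m³; S = 14.768 g/kg
After stage 2: salt = 5,102,500,000 + 334,000,000×34.2 = 16,525,300,000; volume = 679,500,000 m³
S = 16,525,300,000 / 679,500,000 = 24.3198 g/kg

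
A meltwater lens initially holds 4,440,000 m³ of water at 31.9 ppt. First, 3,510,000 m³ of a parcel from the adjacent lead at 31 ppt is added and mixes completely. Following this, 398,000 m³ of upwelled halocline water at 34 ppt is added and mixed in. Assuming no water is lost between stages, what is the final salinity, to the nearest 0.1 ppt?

Total salt / total volume:
Initial salt = 4,440,000×31.9 = 141,636,000
After stage 1: salt = 141,636,000 + 3,510,000×31 = 250,446,000; volume = 7,950,000 m³; S = 31.503 ppt
After stage 2: salt = 250,446,000 + 398,000×34 = 263,978,000; volume = 8,348,000 m³
S = 263,978,000 / 8,348,000 = 31.6217 ppt

31.6 ppt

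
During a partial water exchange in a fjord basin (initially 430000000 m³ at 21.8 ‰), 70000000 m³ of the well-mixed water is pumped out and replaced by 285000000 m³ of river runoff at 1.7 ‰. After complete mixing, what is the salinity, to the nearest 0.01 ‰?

Remaining after removal: 360,000,000 m³ at 21.8 ‰ (salt = 7,848,000,000)
After addition: salt = 7,848,000,000 + 285,000,000×1.7 = 8,332,500,000; volume = 645,000,000 m³
S = 8,332,500,000 / 645,000,000 = 12.9186 ‰

12.92 ‰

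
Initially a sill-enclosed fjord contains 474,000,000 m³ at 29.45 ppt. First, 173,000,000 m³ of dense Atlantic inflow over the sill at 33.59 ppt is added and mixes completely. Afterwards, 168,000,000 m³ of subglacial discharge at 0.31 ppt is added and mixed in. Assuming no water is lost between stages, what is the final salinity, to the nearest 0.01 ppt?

24.32 ppt

Total salt / total volume:
Initial salt = 474,000,000×29.45 = 13,959,300,000
After stage 1: salt = 13,959,300,000 + 173,000,000×33.59 = 19,770,370,000; volume = 647,000,000 m³; S = 30.557 ppt
After stage 2: salt = 19,770,370,000 + 168,000,000×0.31 = 19,822,450,000; volume = 815,000,000 m³
S = 19,822,450,000 / 815,000,000 = 24.322 ppt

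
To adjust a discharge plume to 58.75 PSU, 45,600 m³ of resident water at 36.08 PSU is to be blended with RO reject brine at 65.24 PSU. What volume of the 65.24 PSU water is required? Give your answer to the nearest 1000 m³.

159000 m³

Salt balance: 45,600×36.08 + V×65.24 = (45,600+V)×58.75
1,645,248 + 65.24V = 2,679,000 + 58.75V
1,033,752 = 6.49V
V = 159,283.82 m³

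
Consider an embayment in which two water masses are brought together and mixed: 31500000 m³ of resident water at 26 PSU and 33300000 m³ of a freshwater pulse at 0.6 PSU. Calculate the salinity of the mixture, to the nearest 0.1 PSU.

Conserving salt mass:
salt = 31,500,000×26 + 33,300,000×0.6 = 819,000,000 + 19,980,000 = 838,980,000
volume = 31,500,000 + 33,300,000 = 64,800,000 m³
S = 838,980,000 / 64,800,000 = 12.947 PSU

12.9 PSU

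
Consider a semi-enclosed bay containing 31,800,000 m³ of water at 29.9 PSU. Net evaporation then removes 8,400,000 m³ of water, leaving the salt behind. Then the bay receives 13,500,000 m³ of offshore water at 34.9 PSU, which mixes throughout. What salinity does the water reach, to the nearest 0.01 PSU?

After evaporation: salt = 31,800,000×29.9 = 950,820,000; volume = 31,800,000 − 8,400,000 = 23,400,000 m³
After mixing: salt = 950,820,000 + 13,500,000×34.9 = 1,421,970,000; volume = 23,400,000 + 13,500,000 = 36,900,000 m³
S = 1,421,970,000 / 36,900,000 = 38.5358 PSU

38.54 PSU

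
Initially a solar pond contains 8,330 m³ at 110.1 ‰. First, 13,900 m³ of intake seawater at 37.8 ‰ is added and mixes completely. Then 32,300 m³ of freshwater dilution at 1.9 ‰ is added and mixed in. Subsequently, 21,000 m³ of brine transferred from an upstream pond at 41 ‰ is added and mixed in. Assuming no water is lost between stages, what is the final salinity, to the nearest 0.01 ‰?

Total salt / total volume:
Initial salt = 8,330×110.1 = 917,133
After stage 1: salt = 917,133 + 13,900×37.8 = 1,442,553; volume = 22,230 m³; S = 64.892 ‰
After stage 2: salt = 1,442,553 + 32,300×1.9 = 1,503,923; volume = 54,530 m³; S = 27.58 ‰
After stage 3: salt = 1,503,923 + 21,000×41 = 2,364,923; volume = 75,530 m³
S = 2,364,923 / 75,530 = 31.311 ‰

31.31 ‰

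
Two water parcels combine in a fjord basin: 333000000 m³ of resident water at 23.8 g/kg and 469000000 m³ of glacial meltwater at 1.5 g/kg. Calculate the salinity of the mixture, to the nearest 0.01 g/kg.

Weighted by volume,
salt = 333,000,000×23.8 + 469,000,000×1.5 = 7,925,400,000 + 703,500,000 = 8,628,900,000
volume = 333,000,000 + 469,000,000 = 802,000,000 m³
S = 8,628,900,000 / 802,000,000 = 10.7592 g/kg

10.76 g/kg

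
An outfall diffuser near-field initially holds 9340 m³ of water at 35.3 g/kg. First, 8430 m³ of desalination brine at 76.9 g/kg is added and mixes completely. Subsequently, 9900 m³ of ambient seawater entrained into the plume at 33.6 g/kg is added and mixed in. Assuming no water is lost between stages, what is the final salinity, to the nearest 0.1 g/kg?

Total salt / total volume:
Initial salt = 9,340×35.3 = 329,702
After stage 1: salt = 329,702 + 8,430×76.9 = 977,969; volume = 17,770 m³; S = 55.035 g/kg
After stage 2: salt = 977,969 + 9,900×33.6 = 1,310,609; volume = 27,670 m³
S = 1,310,609 / 27,670 = 47.3657 g/kg

47.4 g/kg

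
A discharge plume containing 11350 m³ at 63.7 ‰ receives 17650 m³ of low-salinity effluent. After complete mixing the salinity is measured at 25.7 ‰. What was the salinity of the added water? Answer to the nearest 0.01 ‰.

1.26 ‰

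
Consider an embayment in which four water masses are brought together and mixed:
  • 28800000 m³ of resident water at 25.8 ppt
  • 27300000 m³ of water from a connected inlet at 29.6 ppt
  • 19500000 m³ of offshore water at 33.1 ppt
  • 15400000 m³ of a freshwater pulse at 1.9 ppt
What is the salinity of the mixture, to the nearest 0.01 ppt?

24.46 ppt

Mass of salt is conserved:
salt = 28,800,000×25.8 + 27,300,000×29.6 + 19,500,000×33.1 + 15,400,000×1.9 = 743,040,000 + 808,080,000 + 645,450,000 + 29,260,000 = 2,225,830,000
volume = 28,800,000 + 27,300,000 + 19,500,000 + 15,400,000 = 91,000,000 m³
S = 2,225,830,000 / 91,000,000 = 24.4597 ppt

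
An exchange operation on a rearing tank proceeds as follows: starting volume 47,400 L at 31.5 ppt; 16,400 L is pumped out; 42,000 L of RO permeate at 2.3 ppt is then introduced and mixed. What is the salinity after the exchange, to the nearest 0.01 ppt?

14.70 ppt

Remaining after removal: 31,000 L at 31.5 ppt (salt = 976,500)
After addition: salt = 976,500 + 42,000×2.3 = 1,073,100; volume = 73,000 L
S = 1,073,100 / 73,000 = 14.7 ppt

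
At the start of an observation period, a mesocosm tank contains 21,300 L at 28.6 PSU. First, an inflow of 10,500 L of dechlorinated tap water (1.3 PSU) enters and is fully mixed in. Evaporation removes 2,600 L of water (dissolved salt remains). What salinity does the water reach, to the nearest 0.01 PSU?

After mixing: salt = 21,300×28.6 + 10,500×1.3 = 622,830; volume = 31,800 L
After evaporation: salt unchanged = 622,830; volume = 31,800 − 2,600 = 29,200 L
S = 622,830 / 29,200 = 21.3298 PSU

21.33 PSU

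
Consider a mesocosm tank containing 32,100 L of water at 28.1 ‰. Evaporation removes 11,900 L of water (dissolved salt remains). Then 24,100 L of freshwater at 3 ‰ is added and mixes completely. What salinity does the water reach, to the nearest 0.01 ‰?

21.99 ‰

After evaporation: salt = 32,100×28.1 = 902,010; volume = 32,100 − 11,900 = 20,200 L
After mixing: salt = 902,010 + 24,100×3 = 974,310; volume = 20,200 + 24,100 = 44,300 L
S = 974,310 / 44,300 = 21.9935 ‰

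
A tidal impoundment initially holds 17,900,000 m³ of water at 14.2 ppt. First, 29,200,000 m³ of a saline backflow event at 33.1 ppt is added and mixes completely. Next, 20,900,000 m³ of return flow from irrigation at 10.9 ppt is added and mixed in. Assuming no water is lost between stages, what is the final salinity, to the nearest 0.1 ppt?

21.3 ppt

Weighted by volume,
Initial salt = 17,900,000×14.2 = 254,180,000
After stage 1: salt = 254,180,000 + 29,200,000×33.1 = 1,220,700,000; volume = 47,100,000 m³; S = 25.917 ppt
After stage 2: salt = 1,220,700,000 + 20,900,000×10.9 = 1,448,510,000; volume = 68,000,000 m³
S = 1,448,510,000 / 68,000,000 = 21.3016 ppt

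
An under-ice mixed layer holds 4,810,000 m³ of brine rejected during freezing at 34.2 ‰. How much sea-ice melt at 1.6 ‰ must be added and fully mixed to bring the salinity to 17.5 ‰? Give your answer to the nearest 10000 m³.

Salt balance: 4,810,000×34.2 + V×1.6 = (4,810,000+V)×17.5
164,502,000 + 1.6V = 84,175,000 + 17.5V
80,327,000 = 15.9V
V = 5,052,012.58 m³

5050000 m³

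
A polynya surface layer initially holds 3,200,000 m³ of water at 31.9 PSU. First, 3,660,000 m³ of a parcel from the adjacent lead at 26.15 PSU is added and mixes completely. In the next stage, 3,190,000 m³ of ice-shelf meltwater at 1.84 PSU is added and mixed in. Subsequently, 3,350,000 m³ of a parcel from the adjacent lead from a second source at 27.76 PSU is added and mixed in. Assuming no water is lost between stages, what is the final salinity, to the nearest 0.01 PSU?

Total salt / total volume:
Initial salt = 3,200,000×31.9 = 102,080,000
After stage 1: salt = 102,080,000 + 3,660,000×26.15 = 197,789,000; volume = 6,860,000 m³; S = 28.832 PSU
After stage 2: salt = 197,789,000 + 3,190,000×1.84 = 203,658,600; volume = 10,050,000 m³; S = 20.265 PSU
After stage 3: salt = 203,658,600 + 3,350,000×27.76 = 296,654,600; volume = 13,400,000 m³
S = 296,654,600 / 13,400,000 = 22.1384 PSU

22.14 PSU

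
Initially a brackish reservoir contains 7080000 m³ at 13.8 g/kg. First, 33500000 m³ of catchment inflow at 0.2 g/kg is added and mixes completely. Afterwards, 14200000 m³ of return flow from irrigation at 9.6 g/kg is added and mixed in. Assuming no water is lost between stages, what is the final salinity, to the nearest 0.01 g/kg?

Weighted by volume,
Initial salt = 7,080,000×13.8 = 97,704,000
After stage 1: salt = 97,704,000 + 33,500,000×0.2 = 104,404,000; volume = 40,580,000 m³; S = 2.573 g/kg
After stage 2: salt = 104,404,000 + 14,200,000×9.6 = 240,724,000; volume = 54,780,000 m³
S = 240,724,000 / 54,780,000 = 4.3944 g/kg

4.39 g/kg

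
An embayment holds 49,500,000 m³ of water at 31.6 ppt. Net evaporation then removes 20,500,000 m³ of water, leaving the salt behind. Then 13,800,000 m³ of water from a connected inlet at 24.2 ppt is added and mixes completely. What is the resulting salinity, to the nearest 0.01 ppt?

After evaporation: salt = 49,500,000×31.6 = 1,564,200,000; volume = 49,500,000 − 20,500,000 = 29,000,000 m³
After mixing: salt = 1,564,200,000 + 13,800,000×24.2 = 1,898,160,000; volume = 29,000,000 + 13,800,000 = 42,800,000 m³
S = 1,898,160,000 / 42,800,000 = 44.3495 ppt

44.35 ppt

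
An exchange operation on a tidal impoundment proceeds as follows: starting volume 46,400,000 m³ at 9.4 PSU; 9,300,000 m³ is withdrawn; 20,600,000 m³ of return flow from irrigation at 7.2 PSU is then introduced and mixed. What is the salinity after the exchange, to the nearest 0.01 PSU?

Remaining after removal: 37,100,000 m³ at 9.4 PSU (salt = 348,740,000)
After addition: salt = 348,740,000 + 20,600,000×7.2 = 497,060,000; volume = 57,700,000 m³
S = 497,060,000 / 57,700,000 = 8.6146 PSU

8.61 PSU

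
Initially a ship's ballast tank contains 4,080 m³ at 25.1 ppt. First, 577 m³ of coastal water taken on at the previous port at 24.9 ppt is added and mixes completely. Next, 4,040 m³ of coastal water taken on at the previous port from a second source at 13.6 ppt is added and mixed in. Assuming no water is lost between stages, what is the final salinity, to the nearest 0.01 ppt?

Total salt / total volume:
Initial salt = 4,080×25.1 = 102,408
After stage 1: salt = 102,408 + 577×24.9 = 116,775.3; volume = 4,657 m³; S = 25.075 ppt
After stage 2: salt = 116,775.3 + 4,040×13.6 = 171,719.3; volume = 8,697 m³
S = 171,719.3 / 8,697 = 19.7447 ppt

19.74 ppt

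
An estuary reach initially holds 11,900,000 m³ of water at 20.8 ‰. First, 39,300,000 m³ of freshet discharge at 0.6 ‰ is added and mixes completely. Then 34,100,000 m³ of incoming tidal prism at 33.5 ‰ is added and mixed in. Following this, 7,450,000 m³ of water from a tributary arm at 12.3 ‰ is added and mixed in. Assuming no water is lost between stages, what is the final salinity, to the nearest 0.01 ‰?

Conserving salt mass:
Initial salt = 11,900,000×20.8 = 247,520,000
After stage 1: salt = 247,520,000 + 39,300,000×0.6 = 271,100,000; volume = 51,200,000 m³; S = 5.295 ‰
After stage 2: salt = 271,100,000 + 34,100,000×33.5 = 1,413,450,000; volume = 85,300,000 m³; S = 16.57 ‰
After stage 3: salt = 1,413,450,000 + 7,450,000×12.3 = 1,505,085,000; volume = 92,750,000 m³
S = 1,505,085,000 / 92,750,000 = 16.2273 ‰

16.23 ‰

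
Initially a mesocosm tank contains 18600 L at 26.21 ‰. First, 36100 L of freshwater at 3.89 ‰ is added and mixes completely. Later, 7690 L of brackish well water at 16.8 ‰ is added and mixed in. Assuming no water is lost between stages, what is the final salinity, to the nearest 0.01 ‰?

By conservation of dissolved salt,
Initial salt = 18,600×26.21 = 487,506
After stage 1: salt = 487,506 + 36,100×3.89 = 627,935; volume = 54,700 L; S = 11.48 ‰
After stage 2: salt = 627,935 + 7,690×16.8 = 757,127; volume = 62,390 L
S = 757,127 / 62,390 = 12.1354 ‰

12.14 ‰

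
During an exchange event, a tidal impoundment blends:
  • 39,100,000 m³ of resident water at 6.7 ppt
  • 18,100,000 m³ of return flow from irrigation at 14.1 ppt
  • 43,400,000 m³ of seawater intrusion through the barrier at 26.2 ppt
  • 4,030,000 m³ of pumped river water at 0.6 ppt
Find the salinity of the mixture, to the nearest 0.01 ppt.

15.83 ppt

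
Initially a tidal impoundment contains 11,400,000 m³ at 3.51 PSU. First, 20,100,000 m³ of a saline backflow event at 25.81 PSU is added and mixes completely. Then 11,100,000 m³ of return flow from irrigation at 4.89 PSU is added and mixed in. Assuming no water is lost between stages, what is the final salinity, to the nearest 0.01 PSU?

Conserving salt mass:
Initial salt = 11,400,000×3.51 = 40,014,000
After stage 1: salt = 40,014,000 + 20,100,000×25.81 = 558,795,000; volume = 31,500,000 m³; S = 17.74 PSU
After stage 2: salt = 558,795,000 + 11,100,000×4.89 = 613,074,000; volume = 42,600,000 m³
S = 613,074,000 / 42,600,000 = 14.3914 PSU

14.39 PSU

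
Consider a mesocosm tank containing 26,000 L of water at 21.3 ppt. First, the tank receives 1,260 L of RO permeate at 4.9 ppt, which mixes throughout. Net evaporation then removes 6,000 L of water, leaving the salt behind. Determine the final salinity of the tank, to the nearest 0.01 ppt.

26.34 ppt

After mixing: salt = 26,000×21.3 + 1,260×4.9 = 559,974; volume = 27,260 L
After evaporation: salt unchanged = 559,974; volume = 27,260 − 6,000 = 21,260 L
S = 559,974 / 21,260 = 26.3393 ppt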